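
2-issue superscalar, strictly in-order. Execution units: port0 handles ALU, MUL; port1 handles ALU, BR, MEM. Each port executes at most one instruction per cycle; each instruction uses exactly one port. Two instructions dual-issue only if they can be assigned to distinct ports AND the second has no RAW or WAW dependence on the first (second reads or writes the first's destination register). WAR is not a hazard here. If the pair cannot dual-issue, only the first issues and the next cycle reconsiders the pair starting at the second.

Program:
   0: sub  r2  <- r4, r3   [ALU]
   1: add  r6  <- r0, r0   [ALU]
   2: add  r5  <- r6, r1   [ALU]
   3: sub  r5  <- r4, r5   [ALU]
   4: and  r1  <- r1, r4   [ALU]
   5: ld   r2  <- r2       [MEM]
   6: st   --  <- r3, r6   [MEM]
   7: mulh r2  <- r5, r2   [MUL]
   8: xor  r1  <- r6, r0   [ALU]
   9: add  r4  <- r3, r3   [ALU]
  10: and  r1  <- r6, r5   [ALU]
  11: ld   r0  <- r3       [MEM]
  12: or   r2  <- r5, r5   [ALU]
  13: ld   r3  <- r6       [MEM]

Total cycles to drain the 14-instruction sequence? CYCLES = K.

CYCLES = 8

c0: i0/i1 sub/add  dual
c1: i2 add  RAW+WAW r5
c2: i3/i4 sub/and  dual
c3: i5 ld  no-port MEM/MEM
c4: i6/i7 st/mulh  dual
c5: i8/i9 xor/add  dual
c6: i10/i11 and/ld  dual
c7: i12/i13 or/ld  dual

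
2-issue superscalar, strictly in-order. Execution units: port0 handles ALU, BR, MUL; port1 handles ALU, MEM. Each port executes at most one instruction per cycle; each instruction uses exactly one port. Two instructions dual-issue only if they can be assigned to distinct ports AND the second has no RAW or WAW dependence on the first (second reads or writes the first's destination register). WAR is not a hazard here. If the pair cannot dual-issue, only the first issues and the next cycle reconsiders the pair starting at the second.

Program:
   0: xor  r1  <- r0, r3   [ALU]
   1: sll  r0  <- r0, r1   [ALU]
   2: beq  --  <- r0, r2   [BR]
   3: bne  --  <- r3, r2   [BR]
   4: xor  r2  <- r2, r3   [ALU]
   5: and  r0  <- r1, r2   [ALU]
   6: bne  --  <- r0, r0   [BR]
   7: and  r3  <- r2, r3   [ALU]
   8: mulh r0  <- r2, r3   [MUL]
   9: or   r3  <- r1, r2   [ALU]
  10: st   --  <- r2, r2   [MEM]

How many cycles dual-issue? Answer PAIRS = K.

c0: i0 xor  RAW r1
c1: i1 sll  RAW r0
c2: i2 beq  no-port BR/BR
c3: i3+i4 bne xor  2-wide
c4: i5 and  RAW r0
c5: i6+i7 bne and  2-wide
c6: i8+i9 mulh or  2-wide
c7: i10 st  tail

PAIRS = 3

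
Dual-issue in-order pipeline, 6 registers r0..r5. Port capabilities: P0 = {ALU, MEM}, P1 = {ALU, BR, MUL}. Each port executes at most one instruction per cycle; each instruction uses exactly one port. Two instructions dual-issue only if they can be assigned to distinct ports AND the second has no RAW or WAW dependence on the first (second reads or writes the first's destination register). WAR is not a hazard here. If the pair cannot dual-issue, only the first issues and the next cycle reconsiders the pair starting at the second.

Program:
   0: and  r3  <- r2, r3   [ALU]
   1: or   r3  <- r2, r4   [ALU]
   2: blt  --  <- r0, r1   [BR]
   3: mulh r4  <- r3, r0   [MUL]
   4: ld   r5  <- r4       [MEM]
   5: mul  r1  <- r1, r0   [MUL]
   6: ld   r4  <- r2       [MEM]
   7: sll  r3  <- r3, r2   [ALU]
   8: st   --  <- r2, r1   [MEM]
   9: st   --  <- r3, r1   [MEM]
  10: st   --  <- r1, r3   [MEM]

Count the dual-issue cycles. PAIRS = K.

PAIRS = 3

#0 head=0: and.ALU i0 WAW r3
#1 head=1: or.ALU/blt.BR i1&i2 dual
#2 head=3: mulh.MUL i3 RAW r4
#3 head=4: ld.MEM/mul.MUL i4&i5 dual
#4 head=6: ld.MEM/sll.ALU i6&i7 dual
#5 head=8: st.MEM i8 no-port MEM/MEM
#6 head=9: st.MEM i9 no-port MEM/MEM
#7 head=10: st.MEM i10 tail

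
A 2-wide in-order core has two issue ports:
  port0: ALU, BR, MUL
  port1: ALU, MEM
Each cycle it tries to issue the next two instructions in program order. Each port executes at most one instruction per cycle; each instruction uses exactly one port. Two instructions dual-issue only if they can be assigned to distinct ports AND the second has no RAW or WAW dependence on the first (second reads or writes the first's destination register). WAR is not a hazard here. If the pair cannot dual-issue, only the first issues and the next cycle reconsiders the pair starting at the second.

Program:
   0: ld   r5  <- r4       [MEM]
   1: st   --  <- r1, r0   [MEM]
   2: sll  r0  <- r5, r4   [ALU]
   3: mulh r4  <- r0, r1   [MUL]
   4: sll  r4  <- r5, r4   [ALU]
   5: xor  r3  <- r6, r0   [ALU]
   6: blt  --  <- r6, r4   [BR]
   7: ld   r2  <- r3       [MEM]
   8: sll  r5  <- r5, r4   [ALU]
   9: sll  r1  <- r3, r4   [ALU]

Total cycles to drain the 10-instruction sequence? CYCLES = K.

CYCLES = 6

t=0 i0:ld ; no-port MEM/MEM
t=1 i1&i2:st;sll ; pair
t=2 i3:mulh ; RAW+WAW r4
t=3 i4&i5:sll;xor ; pair
t=4 i6&i7:blt;ld ; pair
t=5 i8&i9:sll;sll ; pair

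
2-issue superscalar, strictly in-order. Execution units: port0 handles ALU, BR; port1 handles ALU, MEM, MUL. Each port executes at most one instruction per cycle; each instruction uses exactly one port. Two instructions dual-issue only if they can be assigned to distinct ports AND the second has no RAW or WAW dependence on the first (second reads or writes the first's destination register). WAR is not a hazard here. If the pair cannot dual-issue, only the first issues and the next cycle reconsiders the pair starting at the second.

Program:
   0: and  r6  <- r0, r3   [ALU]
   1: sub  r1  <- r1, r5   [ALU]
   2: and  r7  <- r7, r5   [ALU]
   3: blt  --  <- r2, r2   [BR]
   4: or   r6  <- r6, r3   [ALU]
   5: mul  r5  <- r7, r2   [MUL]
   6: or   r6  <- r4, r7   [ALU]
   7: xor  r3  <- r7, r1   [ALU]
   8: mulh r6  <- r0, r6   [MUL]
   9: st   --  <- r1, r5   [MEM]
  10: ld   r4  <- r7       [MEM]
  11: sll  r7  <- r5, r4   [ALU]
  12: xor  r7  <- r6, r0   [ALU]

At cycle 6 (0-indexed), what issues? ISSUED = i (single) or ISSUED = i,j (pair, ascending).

  cy0 -> i0+i1 (and/sub) pair
  cy1 -> i2+i3 (and/blt) pair
  cy2 -> i4+i5 (or/mul) pair
  cy3 -> i6+i7 (or/xor) pair
  cy4 -> i8 (mulh) no-port MUL/MEM
  cy5 -> i9 (st) no-port MEM/MEM
  cy6 -> i10 (ld) RAW r4
  cy7 -> i11 (sll) WAW r7
  cy8 -> i12 (xor) tail

ISSUED = 10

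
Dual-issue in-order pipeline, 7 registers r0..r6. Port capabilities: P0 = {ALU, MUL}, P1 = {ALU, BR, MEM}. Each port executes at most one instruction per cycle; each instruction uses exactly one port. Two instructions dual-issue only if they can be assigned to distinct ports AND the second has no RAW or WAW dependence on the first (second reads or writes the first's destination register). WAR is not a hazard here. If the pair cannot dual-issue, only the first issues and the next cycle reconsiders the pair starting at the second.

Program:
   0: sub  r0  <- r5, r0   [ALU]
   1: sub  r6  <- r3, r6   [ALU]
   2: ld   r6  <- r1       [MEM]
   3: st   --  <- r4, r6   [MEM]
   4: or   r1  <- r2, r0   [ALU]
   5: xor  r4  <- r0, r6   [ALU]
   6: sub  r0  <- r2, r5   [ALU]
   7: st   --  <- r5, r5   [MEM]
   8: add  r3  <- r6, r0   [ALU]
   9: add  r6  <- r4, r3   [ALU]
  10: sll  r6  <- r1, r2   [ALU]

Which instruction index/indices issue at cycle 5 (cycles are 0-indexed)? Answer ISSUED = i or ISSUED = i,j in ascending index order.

c0: i0+i1 sub sub  2-wide
c1: i2 ld  no-port MEM/MEM
c2: i3+i4 st or  2-wide
c3: i5+i6 xor sub  2-wide
c4: i7+i8 st add  2-wide
c5: i9 add  WAW r6
c6: i10 sll  tail

ISSUED = 9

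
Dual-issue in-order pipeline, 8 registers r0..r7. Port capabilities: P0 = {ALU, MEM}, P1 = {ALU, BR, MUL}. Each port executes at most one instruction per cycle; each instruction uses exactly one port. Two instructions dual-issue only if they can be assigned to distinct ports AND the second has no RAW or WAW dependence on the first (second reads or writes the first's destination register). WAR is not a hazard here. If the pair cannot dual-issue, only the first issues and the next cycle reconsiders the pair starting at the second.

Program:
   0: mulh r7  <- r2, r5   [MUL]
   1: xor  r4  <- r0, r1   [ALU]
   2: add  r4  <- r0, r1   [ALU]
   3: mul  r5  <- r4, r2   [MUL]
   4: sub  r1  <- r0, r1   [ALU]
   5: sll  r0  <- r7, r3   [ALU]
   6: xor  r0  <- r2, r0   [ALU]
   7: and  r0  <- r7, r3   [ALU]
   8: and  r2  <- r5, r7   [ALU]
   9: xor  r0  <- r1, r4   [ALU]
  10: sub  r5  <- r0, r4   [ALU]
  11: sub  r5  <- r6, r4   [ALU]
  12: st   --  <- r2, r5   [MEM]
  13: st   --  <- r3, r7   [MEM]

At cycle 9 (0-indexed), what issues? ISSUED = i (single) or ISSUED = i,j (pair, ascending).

0. mulh.MUL;xor.ALU @i0,i1  | 2-wide
1. add.ALU @i2  | RAW r4
2. mul.MUL;sub.ALU @i3,i4  | 2-wide
3. sll.ALU @i5  | RAW+WAW r0
4. xor.ALU @i6  | WAW r0
5. and.ALU;and.ALU @i7,i8  | 2-wide
6. xor.ALU @i9  | RAW r0
7. sub.ALU @i10  | WAW r5
8. sub.ALU @i11  | RAW r5
9. st.MEM @i12  | no-port MEM/MEM
10. st.MEM @i13  | tail

ISSUED = 12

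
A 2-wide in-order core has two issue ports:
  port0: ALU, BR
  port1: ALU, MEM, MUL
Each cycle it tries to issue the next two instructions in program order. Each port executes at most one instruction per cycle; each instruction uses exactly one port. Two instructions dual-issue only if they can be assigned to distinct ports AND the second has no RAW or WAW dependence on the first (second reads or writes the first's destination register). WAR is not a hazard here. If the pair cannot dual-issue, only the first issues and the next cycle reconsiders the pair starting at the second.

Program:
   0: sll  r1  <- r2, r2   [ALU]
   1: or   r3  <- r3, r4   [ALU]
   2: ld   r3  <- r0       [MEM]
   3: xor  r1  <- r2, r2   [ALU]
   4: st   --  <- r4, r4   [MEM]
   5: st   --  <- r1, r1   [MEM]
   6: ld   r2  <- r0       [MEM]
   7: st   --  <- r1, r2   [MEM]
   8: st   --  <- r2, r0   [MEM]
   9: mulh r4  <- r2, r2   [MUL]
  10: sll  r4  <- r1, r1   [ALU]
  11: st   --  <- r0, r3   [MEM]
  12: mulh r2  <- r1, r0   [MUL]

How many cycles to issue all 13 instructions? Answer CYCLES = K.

CYCLES = 10

t=0 i0/i1:sll+or ; dual
t=1 i2/i3:ld+xor ; dual
t=2 i4:st ; no-port MEM/MEM
t=3 i5:st ; no-port MEM/MEM
t=4 i6:ld ; no-port MEM/MEM
t=5 i7:st ; no-port MEM/MEM
t=6 i8:st ; no-port MEM/MUL
t=7 i9:mulh ; WAW r4
t=8 i10/i11:sll+st ; dual
t=9 i12:mulh ; tail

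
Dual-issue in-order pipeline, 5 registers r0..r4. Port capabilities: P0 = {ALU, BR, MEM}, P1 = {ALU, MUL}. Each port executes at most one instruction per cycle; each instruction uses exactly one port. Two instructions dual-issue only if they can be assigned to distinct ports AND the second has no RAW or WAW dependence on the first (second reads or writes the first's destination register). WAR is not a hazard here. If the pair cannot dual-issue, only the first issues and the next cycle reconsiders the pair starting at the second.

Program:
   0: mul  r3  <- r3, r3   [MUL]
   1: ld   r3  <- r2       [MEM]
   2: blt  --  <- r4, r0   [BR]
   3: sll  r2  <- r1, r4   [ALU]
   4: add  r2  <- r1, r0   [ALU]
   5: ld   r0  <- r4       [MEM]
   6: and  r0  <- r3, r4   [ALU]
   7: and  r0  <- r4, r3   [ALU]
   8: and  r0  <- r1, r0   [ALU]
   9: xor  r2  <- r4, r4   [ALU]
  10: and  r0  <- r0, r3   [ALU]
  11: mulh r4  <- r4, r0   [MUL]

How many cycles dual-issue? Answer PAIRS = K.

PAIRS = 3

t=0 i0:mul ; WAW r3
t=1 i1:ld ; no-port MEM/BR
t=2 i2+i3:blt/sll ; pair
t=3 i4+i5:add/ld ; pair
t=4 i6:and ; WAW r0
t=5 i7:and ; RAW+WAW r0
t=6 i8+i9:and/xor ; pair
t=7 i10:and ; RAW r0
t=8 i11:mulh ; tail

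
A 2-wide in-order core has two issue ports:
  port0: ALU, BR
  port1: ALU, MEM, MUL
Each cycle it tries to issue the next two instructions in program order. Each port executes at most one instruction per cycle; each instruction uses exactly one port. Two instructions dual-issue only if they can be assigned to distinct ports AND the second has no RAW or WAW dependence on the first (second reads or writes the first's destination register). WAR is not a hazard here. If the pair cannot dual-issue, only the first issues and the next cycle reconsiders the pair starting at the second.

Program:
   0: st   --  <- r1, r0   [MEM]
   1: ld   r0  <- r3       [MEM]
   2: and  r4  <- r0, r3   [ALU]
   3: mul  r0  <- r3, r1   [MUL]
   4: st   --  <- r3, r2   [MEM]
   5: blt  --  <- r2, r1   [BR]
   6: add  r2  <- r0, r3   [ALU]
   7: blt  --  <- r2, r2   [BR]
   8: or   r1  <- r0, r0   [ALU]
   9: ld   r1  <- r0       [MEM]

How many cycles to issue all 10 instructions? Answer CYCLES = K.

#0 head=0: st i0 no-port MEM/MEM
#1 head=1: ld i1 RAW r0
#2 head=2: and mul i2/i3 dual
#3 head=4: st blt i4/i5 dual
#4 head=6: add i6 RAW r2
#5 head=7: blt or i7/i8 dual
#6 head=9: ld i9 tail

CYCLES = 7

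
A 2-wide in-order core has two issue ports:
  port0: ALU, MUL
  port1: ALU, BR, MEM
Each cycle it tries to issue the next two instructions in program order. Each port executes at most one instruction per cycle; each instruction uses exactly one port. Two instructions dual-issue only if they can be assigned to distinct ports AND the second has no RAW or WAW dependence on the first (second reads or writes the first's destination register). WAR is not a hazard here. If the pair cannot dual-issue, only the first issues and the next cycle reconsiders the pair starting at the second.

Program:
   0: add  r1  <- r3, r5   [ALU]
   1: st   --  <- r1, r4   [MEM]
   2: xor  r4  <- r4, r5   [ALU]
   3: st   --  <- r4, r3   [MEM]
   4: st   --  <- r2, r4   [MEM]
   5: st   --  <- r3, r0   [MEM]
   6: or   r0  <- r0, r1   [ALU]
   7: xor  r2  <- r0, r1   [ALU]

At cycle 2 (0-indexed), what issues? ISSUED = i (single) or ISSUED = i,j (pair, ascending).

c0: i0 add  RAW r1
c1: i1&i2 st xor  2-wide
c2: i3 st  no-port MEM/MEM
c3: i4 st  no-port MEM/MEM
c4: i5&i6 st or  2-wide
c5: i7 xor  tail

ISSUED = 3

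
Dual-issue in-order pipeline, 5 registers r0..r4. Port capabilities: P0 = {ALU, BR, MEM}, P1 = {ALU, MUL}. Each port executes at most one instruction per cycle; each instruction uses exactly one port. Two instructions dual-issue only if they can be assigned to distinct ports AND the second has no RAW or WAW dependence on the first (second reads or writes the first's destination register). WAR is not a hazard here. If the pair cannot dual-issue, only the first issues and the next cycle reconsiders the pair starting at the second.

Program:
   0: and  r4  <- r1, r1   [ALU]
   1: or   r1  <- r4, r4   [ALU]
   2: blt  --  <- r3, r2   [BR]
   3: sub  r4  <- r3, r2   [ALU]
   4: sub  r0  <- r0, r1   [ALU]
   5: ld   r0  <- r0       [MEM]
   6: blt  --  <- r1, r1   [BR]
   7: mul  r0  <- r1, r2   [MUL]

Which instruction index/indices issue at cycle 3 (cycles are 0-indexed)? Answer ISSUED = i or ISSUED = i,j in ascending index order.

ISSUED = 5

[0] i0  and.ALU  -- RAW r4
[1] i1,i2  or.ALU;blt.BR  -- dual
[2] i3,i4  sub.ALU;sub.ALU  -- dual
[3] i5  ld.MEM  -- no-port MEM/BR
[4] i6,i7  blt.BR;mul.MUL  -- dual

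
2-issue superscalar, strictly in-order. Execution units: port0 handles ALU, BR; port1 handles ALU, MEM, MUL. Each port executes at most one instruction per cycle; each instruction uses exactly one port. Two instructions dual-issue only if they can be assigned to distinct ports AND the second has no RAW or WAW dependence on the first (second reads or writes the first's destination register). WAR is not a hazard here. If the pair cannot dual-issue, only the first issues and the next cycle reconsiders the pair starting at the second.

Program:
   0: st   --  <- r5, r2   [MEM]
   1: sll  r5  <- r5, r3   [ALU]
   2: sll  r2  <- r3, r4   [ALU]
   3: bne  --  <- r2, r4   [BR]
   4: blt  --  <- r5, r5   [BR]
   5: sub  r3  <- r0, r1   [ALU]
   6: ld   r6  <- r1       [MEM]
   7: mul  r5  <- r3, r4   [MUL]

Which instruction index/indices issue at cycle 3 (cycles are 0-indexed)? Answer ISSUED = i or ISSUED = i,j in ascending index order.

0. st/sll @i0+i1  | dual
1. sll @i2  | RAW r2
2. bne @i3  | no-port BR/BR
3. blt/sub @i4+i5  | dual
4. ld @i6  | no-port MEM/MUL
5. mul @i7  | tail

ISSUED = 4,5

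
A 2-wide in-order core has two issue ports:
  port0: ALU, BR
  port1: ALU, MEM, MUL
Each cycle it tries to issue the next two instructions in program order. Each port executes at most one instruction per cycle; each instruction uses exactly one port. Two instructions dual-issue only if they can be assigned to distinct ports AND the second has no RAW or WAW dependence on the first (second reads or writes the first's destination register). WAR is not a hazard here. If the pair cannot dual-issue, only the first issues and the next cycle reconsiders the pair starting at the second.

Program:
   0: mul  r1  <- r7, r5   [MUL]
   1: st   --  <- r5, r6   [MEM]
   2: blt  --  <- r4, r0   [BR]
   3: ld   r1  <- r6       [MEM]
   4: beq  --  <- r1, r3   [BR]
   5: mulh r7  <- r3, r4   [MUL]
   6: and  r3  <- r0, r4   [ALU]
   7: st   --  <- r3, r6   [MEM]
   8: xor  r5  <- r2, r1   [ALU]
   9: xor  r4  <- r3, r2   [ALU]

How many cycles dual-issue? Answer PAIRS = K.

  cy0 -> i0 (mul.MUL) no-port MUL/MEM
  cy1 -> i1+i2 (st.MEM;blt.BR) dual
  cy2 -> i3 (ld.MEM) RAW r1
  cy3 -> i4+i5 (beq.BR;mulh.MUL) dual
  cy4 -> i6 (and.ALU) RAW r3
  cy5 -> i7+i8 (st.MEM;xor.ALU) dual
  cy6 -> i9 (xor.ALU) tail

PAIRS = 3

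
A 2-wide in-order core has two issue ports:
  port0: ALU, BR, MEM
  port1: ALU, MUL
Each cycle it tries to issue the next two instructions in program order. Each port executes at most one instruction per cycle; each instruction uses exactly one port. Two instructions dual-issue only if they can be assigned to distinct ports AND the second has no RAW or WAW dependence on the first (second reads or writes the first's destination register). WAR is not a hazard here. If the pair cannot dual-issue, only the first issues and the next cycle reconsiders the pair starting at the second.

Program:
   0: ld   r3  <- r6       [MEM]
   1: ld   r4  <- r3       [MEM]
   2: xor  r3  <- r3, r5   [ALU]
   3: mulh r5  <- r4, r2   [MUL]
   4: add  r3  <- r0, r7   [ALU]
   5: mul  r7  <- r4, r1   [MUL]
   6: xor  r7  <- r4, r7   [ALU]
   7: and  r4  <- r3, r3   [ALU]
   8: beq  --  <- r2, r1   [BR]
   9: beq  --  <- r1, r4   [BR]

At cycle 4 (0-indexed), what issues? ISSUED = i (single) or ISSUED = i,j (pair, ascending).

ISSUED = 6,7

#0 head=0: ld.MEM i0 no-port MEM/MEM
#1 head=1: ld.MEM/xor.ALU i1+i2 dual
#2 head=3: mulh.MUL/add.ALU i3+i4 dual
#3 head=5: mul.MUL i5 RAW+WAW r7
#4 head=6: xor.ALU/and.ALU i6+i7 dual
#5 head=8: beq.BR i8 no-port BR/BR
#6 head=9: beq.BR i9 tail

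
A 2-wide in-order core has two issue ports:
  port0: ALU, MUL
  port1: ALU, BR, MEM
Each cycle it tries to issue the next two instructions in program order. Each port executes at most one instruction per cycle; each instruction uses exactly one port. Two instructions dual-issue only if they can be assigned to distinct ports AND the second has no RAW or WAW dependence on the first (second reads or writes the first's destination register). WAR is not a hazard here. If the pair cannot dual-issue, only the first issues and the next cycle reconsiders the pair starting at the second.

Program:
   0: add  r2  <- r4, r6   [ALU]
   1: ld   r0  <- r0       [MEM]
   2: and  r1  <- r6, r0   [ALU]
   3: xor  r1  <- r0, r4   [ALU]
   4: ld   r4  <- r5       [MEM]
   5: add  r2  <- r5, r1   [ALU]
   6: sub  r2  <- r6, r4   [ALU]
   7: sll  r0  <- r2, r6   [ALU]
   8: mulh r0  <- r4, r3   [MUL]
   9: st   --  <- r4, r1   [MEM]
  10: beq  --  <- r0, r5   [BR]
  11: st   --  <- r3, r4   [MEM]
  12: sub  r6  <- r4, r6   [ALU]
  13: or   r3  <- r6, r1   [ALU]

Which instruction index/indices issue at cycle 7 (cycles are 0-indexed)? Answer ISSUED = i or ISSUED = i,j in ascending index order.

  cy0 -> i0,i1 (add.ALU;ld.MEM) dual
  cy1 -> i2 (and.ALU) WAW r1
  cy2 -> i3,i4 (xor.ALU;ld.MEM) dual
  cy3 -> i5 (add.ALU) WAW r2
  cy4 -> i6 (sub.ALU) RAW r2
  cy5 -> i7 (sll.ALU) WAW r0
  cy6 -> i8,i9 (mulh.MUL;st.MEM) dual
  cy7 -> i10 (beq.BR) no-port BR/MEM
  cy8 -> i11,i12 (st.MEM;sub.ALU) dual
  cy9 -> i13 (or.ALU) tail

ISSUED = 10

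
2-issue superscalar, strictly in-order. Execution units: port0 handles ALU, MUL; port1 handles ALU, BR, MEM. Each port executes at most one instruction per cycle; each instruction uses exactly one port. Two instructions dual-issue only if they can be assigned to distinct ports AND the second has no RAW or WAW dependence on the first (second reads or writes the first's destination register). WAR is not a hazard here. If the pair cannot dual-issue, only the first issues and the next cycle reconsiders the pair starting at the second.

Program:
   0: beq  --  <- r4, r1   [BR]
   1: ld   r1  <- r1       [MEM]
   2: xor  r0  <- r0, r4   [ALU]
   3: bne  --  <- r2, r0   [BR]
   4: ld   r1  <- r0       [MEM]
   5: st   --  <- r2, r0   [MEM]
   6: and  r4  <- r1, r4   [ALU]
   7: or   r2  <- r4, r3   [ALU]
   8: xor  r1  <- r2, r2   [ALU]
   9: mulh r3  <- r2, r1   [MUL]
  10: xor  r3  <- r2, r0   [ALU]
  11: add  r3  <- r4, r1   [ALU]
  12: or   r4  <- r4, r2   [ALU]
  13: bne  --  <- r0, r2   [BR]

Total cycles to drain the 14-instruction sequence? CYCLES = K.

CYCLES = 11

c0: i0 beq  no-port BR/MEM
c1: i1&i2 ld/xor  pair
c2: i3 bne  no-port BR/MEM
c3: i4 ld  no-port MEM/MEM
c4: i5&i6 st/and  pair
c5: i7 or  RAW r2
c6: i8 xor  RAW r1
c7: i9 mulh  WAW r3
c8: i10 xor  WAW r3
c9: i11&i12 add/or  pair
c10: i13 bne  tail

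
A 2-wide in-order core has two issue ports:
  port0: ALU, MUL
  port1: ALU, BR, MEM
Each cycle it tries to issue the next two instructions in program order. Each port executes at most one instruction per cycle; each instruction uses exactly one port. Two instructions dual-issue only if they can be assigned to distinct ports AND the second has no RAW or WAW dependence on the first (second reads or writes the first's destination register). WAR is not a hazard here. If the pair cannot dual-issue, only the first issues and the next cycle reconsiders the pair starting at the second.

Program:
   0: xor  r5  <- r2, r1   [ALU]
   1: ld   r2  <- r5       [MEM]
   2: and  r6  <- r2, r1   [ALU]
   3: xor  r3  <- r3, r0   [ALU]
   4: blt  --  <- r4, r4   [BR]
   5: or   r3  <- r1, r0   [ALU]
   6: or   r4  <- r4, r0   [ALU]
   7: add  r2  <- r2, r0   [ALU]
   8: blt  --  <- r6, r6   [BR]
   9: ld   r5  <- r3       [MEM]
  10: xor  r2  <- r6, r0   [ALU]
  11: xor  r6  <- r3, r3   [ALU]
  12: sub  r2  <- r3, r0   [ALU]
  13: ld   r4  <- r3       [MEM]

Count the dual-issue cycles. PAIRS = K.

[0] i0  xor  -- RAW r5
[1] i1  ld  -- RAW r2
[2] i2,i3  and;xor  -- dual
[3] i4,i5  blt;or  -- dual
[4] i6,i7  or;add  -- dual
[5] i8  blt  -- no-port BR/MEM
[6] i9,i10  ld;xor  -- dual
[7] i11,i12  xor;sub  -- dual
[8] i13  ld  -- tail

PAIRS = 5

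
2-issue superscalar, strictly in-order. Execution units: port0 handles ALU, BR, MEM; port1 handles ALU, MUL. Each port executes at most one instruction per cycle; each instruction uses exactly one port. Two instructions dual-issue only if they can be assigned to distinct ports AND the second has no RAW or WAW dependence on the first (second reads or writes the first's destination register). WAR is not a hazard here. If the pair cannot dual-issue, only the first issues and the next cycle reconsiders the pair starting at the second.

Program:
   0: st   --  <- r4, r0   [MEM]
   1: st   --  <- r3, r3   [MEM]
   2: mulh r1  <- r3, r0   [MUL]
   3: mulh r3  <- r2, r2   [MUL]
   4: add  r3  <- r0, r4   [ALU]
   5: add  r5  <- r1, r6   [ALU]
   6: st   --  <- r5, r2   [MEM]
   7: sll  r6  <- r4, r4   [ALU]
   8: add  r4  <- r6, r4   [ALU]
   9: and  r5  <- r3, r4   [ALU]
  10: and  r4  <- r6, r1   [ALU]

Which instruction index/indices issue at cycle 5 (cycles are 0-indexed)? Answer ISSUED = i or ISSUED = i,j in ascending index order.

c0: i0 st  no-port MEM/MEM
c1: i1/i2 st+mulh  2-wide
c2: i3 mulh  WAW r3
c3: i4/i5 add+add  2-wide
c4: i6/i7 st+sll  2-wide
c5: i8 add  RAW r4
c6: i9/i10 and+and  2-wide

ISSUED = 8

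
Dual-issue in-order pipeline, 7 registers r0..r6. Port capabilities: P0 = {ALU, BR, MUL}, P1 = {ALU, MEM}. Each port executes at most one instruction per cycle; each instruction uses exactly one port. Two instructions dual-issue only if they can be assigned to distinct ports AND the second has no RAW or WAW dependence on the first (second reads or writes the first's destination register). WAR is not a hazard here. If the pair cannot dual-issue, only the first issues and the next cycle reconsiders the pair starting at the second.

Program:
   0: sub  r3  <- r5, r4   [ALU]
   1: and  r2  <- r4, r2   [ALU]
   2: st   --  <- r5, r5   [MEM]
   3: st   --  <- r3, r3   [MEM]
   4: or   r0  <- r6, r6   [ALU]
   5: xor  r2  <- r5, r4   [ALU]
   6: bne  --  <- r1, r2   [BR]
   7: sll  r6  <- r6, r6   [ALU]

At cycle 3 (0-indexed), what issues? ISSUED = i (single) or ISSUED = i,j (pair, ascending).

0. sub.ALU/and.ALU @i0,i1  | 2-wide
1. st.MEM @i2  | no-port MEM/MEM
2. st.MEM/or.ALU @i3,i4  | 2-wide
3. xor.ALU @i5  | RAW r2
4. bne.BR/sll.ALU @i6,i7  | 2-wide

ISSUED = 5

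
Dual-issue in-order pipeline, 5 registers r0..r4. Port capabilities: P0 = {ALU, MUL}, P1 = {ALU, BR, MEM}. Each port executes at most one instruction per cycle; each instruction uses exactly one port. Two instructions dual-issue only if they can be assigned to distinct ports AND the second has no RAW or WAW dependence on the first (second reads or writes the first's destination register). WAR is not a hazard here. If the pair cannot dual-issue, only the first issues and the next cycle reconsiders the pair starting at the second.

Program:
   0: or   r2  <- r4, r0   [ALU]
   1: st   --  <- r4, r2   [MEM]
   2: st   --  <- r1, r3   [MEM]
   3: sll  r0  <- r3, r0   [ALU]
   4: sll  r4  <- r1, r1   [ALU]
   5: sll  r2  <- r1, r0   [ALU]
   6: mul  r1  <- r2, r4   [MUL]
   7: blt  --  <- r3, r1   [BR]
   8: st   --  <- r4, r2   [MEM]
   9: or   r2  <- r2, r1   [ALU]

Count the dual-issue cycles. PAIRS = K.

PAIRS = 3

[0] i0  or.ALU  -- RAW r2
[1] i1  st.MEM  -- no-port MEM/MEM
[2] i2&i3  st.MEM+sll.ALU  -- pair
[3] i4&i5  sll.ALU+sll.ALU  -- pair
[4] i6  mul.MUL  -- RAW r1
[5] i7  blt.BR  -- no-port BR/MEM
[6] i8&i9  st.MEM+or.ALU  -- pair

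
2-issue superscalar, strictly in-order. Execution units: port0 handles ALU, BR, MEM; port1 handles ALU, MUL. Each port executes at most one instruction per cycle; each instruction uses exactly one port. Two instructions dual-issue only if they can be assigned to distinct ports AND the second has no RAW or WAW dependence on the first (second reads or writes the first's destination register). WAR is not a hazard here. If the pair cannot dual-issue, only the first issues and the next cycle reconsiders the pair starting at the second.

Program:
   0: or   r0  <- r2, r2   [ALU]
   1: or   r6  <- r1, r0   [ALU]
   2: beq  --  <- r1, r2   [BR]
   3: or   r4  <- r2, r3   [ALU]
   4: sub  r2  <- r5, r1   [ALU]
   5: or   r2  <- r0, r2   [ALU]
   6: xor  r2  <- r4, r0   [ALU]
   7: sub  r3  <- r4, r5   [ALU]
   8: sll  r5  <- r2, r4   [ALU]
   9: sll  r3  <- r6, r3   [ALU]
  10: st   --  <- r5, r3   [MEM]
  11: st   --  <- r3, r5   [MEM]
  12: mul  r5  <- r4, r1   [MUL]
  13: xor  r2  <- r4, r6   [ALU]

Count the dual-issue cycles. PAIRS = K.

#0 head=0: or.ALU i0 RAW r0
#1 head=1: or.ALU/beq.BR i1+i2 dual
#2 head=3: or.ALU/sub.ALU i3+i4 dual
#3 head=5: or.ALU i5 WAW r2
#4 head=6: xor.ALU/sub.ALU i6+i7 dual
#5 head=8: sll.ALU/sll.ALU i8+i9 dual
#6 head=10: st.MEM i10 no-port MEM/MEM
#7 head=11: st.MEM/mul.MUL i11+i12 dual
#8 head=13: xor.ALU i13 tail

PAIRS = 5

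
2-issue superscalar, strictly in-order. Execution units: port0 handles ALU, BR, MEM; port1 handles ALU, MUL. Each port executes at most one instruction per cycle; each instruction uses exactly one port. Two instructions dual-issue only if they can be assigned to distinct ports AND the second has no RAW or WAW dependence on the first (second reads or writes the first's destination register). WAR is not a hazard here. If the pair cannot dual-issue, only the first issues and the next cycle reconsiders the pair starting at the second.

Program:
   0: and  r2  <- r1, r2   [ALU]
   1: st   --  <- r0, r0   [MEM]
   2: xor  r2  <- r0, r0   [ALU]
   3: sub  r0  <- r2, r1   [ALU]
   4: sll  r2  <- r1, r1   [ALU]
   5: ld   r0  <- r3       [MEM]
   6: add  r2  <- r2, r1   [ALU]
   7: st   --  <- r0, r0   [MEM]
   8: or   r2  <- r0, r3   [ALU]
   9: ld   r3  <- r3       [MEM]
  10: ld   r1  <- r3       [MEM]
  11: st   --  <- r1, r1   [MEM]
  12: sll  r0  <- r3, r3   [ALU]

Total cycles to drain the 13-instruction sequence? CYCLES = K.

c0: i0&i1 and st  pair
c1: i2 xor  RAW r2
c2: i3&i4 sub sll  pair
c3: i5&i6 ld add  pair
c4: i7&i8 st or  pair
c5: i9 ld  no-port MEM/MEM
c6: i10 ld  no-port MEM/MEM
c7: i11&i12 st sll  pair

CYCLES = 8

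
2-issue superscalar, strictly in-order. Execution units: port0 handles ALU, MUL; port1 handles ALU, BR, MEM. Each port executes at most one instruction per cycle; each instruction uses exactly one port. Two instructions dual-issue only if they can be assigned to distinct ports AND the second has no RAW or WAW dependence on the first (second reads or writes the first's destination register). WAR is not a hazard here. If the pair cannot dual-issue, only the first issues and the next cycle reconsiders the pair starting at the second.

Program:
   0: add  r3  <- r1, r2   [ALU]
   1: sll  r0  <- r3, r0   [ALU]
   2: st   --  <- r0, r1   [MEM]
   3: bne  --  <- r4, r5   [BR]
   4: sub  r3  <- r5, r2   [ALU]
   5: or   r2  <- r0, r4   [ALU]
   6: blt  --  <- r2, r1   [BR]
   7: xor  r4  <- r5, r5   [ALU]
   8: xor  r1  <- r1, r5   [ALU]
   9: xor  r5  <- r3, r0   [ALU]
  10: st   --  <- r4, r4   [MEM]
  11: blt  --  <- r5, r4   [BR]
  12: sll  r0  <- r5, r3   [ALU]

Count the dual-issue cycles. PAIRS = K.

PAIRS = 4

  cy0 -> i0 (add) RAW r3
  cy1 -> i1 (sll) RAW r0
  cy2 -> i2 (st) no-port MEM/BR
  cy3 -> i3,i4 (bne/sub) pair
  cy4 -> i5 (or) RAW r2
  cy5 -> i6,i7 (blt/xor) pair
  cy6 -> i8,i9 (xor/xor) pair
  cy7 -> i10 (st) no-port MEM/BR
  cy8 -> i11,i12 (blt/sll) pair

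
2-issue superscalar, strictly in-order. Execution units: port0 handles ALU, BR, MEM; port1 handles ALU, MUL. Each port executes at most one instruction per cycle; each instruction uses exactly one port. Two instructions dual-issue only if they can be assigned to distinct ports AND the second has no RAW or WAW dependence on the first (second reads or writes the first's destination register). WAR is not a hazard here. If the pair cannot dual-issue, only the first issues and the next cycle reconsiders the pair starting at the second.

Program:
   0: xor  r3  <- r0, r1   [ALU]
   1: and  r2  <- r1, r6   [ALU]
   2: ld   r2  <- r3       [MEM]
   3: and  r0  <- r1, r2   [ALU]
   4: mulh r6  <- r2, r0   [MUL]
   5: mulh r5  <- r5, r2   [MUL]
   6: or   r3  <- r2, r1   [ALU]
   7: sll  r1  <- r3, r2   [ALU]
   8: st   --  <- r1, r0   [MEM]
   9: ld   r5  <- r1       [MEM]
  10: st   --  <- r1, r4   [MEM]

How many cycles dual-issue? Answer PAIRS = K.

PAIRS = 2

0. xor;and @i0+i1  | pair
1. ld @i2  | RAW r2
2. and @i3  | RAW r0
3. mulh @i4  | no-port MUL/MUL
4. mulh;or @i5+i6  | pair
5. sll @i7  | RAW r1
6. st @i8  | no-port MEM/MEM
7. ld @i9  | no-port MEM/MEM
8. st @i10  | tail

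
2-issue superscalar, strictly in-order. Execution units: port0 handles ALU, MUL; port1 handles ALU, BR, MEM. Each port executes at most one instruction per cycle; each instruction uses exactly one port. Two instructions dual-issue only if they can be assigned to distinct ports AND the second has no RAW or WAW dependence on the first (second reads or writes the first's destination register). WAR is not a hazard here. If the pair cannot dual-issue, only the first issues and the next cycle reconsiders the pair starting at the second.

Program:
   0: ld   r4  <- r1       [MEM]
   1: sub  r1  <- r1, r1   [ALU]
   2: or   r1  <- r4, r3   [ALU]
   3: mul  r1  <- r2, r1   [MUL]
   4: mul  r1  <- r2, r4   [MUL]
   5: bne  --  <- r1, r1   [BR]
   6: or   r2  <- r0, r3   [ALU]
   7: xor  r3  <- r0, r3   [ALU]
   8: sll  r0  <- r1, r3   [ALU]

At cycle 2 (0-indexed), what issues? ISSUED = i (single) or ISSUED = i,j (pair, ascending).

0. ld;sub @i0,i1  | dual
1. or @i2  | RAW+WAW r1
2. mul @i3  | no-port MUL/MUL
3. mul @i4  | RAW r1
4. bne;or @i5,i6  | dual
5. xor @i7  | RAW r3
6. sll @i8  | tail

ISSUED = 3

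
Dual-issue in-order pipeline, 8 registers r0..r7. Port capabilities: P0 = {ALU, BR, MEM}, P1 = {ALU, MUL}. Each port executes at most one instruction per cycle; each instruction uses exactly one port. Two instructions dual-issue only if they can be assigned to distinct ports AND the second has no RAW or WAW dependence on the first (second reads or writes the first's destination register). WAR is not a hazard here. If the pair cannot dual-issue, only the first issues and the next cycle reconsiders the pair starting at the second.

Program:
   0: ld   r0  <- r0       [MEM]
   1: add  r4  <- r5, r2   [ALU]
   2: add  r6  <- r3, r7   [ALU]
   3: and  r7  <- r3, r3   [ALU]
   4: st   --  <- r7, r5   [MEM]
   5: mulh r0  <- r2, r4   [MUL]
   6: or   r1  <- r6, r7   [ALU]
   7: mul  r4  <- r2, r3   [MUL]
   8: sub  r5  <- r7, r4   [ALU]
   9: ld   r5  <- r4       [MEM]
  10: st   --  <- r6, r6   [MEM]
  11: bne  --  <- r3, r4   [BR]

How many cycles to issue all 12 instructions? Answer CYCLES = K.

CYCLES = 8

#0 head=0: ld.MEM add.ALU i0+i1 dual
#1 head=2: add.ALU and.ALU i2+i3 dual
#2 head=4: st.MEM mulh.MUL i4+i5 dual
#3 head=6: or.ALU mul.MUL i6+i7 dual
#4 head=8: sub.ALU i8 WAW r5
#5 head=9: ld.MEM i9 no-port MEM/MEM
#6 head=10: st.MEM i10 no-port MEM/BR
#7 head=11: bne.BR i11 tail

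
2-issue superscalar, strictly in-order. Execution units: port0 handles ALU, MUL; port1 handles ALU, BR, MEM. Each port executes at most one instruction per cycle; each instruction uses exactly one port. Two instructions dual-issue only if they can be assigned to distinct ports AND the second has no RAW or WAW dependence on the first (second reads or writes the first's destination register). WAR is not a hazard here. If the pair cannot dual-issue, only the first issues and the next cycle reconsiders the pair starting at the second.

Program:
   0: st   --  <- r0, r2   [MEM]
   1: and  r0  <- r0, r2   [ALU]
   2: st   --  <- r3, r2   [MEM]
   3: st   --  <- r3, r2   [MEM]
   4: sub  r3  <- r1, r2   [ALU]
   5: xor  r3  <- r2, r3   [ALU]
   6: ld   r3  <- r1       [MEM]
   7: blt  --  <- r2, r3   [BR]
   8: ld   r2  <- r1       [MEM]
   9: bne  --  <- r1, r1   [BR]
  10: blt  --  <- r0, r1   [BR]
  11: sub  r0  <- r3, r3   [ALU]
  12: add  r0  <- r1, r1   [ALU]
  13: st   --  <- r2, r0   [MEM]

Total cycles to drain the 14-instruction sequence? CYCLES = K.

CYCLES = 11

0. st and @i0,i1  | 2-wide
1. st @i2  | no-port MEM/MEM
2. st sub @i3,i4  | 2-wide
3. xor @i5  | WAW r3
4. ld @i6  | no-port MEM/BR
5. blt @i7  | no-port BR/MEM
6. ld @i8  | no-port MEM/BR
7. bne @i9  | no-port BR/BR
8. blt sub @i10,i11  | 2-wide
9. add @i12  | RAW r0
10. st @i13  | tail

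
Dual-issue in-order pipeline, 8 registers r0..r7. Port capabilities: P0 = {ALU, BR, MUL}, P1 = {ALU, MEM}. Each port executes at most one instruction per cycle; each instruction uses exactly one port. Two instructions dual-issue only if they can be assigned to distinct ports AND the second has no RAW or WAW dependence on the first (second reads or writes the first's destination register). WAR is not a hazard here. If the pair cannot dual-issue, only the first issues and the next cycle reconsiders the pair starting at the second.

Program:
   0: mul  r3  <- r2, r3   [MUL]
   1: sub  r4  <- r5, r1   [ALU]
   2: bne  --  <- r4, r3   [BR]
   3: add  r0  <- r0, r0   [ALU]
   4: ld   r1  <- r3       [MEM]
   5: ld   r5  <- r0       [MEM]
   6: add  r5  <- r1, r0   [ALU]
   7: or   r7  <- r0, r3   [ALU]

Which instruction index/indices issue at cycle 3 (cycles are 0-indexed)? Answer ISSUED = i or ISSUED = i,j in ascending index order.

  cy0 -> i0,i1 (mul/sub) dual
  cy1 -> i2,i3 (bne/add) dual
  cy2 -> i4 (ld) no-port MEM/MEM
  cy3 -> i5 (ld) WAW r5
  cy4 -> i6,i7 (add/or) dual

ISSUED = 5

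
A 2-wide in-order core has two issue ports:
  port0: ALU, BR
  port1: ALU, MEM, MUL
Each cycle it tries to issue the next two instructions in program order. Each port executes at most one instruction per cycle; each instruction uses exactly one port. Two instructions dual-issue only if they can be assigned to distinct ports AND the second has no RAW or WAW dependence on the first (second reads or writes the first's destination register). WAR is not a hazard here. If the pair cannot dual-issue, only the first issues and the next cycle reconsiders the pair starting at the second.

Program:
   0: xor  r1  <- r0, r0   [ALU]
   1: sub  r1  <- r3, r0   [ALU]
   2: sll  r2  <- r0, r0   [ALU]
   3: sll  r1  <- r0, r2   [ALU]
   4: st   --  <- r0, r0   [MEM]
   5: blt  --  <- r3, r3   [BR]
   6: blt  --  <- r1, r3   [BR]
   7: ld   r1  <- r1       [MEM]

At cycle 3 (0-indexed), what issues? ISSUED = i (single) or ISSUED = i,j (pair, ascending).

ISSUED = 5

#0 head=0: xor i0 WAW r1
#1 head=1: sub/sll i1/i2 2-wide
#2 head=3: sll/st i3/i4 2-wide
#3 head=5: blt i5 no-port BR/BR
#4 head=6: blt/ld i6/i7 2-wide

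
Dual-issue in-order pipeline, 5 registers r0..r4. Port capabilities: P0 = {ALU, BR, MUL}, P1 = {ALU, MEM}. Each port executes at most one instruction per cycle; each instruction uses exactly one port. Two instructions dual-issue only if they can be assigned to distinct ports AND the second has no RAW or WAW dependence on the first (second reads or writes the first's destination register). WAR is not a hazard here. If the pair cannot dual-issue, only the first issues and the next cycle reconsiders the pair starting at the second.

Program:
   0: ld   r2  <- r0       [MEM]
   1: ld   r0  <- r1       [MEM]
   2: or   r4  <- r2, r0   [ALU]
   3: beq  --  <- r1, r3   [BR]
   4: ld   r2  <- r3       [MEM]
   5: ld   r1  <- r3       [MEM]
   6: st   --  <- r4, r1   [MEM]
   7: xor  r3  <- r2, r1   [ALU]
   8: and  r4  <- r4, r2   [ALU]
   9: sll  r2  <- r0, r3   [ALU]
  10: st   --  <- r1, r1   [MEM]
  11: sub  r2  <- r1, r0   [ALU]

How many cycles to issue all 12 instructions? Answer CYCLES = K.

CYCLES = 8

[0] i0  ld  -- no-port MEM/MEM
[1] i1  ld  -- RAW r0
[2] i2/i3  or/beq  -- pair
[3] i4  ld  -- no-port MEM/MEM
[4] i5  ld  -- no-port MEM/MEM
[5] i6/i7  st/xor  -- pair
[6] i8/i9  and/sll  -- pair
[7] i10/i11  st/sub  -- pair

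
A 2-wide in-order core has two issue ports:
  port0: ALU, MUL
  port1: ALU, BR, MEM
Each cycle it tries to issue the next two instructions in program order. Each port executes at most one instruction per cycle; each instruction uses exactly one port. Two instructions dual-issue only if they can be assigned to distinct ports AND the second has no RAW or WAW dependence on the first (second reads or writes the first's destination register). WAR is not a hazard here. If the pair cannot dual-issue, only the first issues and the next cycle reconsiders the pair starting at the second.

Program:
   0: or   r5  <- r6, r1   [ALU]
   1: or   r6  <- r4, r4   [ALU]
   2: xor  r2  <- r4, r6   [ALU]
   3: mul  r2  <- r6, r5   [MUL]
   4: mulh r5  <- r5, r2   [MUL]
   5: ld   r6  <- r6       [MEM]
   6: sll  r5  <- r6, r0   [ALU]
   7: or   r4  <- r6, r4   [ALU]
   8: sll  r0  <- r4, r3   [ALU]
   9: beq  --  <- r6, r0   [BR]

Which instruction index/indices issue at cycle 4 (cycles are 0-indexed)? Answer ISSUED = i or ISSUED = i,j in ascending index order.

0. or.ALU or.ALU @i0,i1  | dual
1. xor.ALU @i2  | WAW r2
2. mul.MUL @i3  | no-port MUL/MUL
3. mulh.MUL ld.MEM @i4,i5  | dual
4. sll.ALU or.ALU @i6,i7  | dual
5. sll.ALU @i8  | RAW r0
6. beq.BR @i9  | tail

ISSUED = 6,7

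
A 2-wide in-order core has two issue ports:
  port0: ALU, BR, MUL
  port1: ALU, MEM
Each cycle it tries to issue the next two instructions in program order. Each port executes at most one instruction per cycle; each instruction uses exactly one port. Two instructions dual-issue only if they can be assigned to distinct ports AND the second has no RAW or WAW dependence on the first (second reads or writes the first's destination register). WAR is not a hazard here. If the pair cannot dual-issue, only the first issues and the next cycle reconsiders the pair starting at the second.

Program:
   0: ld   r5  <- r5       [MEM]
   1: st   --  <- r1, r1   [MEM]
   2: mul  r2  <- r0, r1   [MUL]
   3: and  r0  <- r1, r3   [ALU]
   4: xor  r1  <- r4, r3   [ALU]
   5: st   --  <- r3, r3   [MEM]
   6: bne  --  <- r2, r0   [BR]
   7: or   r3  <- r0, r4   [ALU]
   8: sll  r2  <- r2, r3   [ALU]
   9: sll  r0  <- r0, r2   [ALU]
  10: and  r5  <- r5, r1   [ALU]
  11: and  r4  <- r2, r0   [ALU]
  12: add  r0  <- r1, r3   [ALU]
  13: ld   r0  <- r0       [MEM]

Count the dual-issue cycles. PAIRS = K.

PAIRS = 5

[0] i0  ld  -- no-port MEM/MEM
[1] i1&i2  st/mul  -- dual
[2] i3&i4  and/xor  -- dual
[3] i5&i6  st/bne  -- dual
[4] i7  or  -- RAW r3
[5] i8  sll  -- RAW r2
[6] i9&i10  sll/and  -- dual
[7] i11&i12  and/add  -- dual
[8] i13  ld  -- tail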